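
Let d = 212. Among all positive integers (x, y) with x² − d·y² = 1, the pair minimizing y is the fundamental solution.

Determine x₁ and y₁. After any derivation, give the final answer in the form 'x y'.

66249 4550

d=212: √d = [14; 1,1,3,1,1,…,1,1,28] (ℓ=14, even), read p_13/q_13
a_0=14:  p_0=14·1+0=14,  q_0=14·0+1=1
a_1=1:  p_1=1·14+1=15,  q_1=1·1+0=1
…
a_3=3:  p_3=3·29+15=102,  q_3=3·2+1=7
a_4=1:  p_4=1·102+29=131,  q_4=1·7+2=9
…
a_6=1:  p_6=1·233+131=364,  q_6=1·16+9=25
a_7=6:  p_7=6·364+233=2417,  q_7=6·25+16=166
…
a_11=3:  p_11=3·7979+5198=29135,  q_11=3·548+357=2001
a_12=1:  p_12=1·29135+7979=37114,  q_12=1·2001+548=2549
a_13=1:  p_13=1·37114+29135=66249,  q_13=1·2549+2001=4550
(x₁, y₁) = (66249, 4550);  66249² − 212·4550² = 1 ✓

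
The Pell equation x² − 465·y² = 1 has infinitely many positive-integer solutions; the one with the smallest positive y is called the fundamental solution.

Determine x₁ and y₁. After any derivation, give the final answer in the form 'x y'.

15871 736

[21; 1,1,3,2,2,2,3,1,1,42] for √465; ℓ=10 ⇒ convergent index 9
a_0=21:  p_0=21·1+0=21,  q_0=21·0+1=1
…
a_3=3:  p_3=3·43+22=151,  q_3=3·2+1=7
a_4=2:  p_4=2·151+43=345,  q_4=2·7+2=16
…
a_6=2:  p_6=2·841+345=2027,  q_6=2·39+16=94
…
a_8=1:  p_8=1·6922+2027=8949,  q_8=1·321+94=415
a_9=1:  p_9=1·8949+6922=15871,  q_9=1·415+321=736
→ (15871, 736).  Check: 15871²=251888641, 465·736²=251888640, difference 1.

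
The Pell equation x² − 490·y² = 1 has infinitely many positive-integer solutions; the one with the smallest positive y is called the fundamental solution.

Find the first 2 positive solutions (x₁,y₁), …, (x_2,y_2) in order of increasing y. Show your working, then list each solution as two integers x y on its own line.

√490 → a₀=22, period (7,2,1,4,4,4,1,2,7,44); ℓ=10 even so k=9
a_0=22:  p_0=22·1+0=22,  q_0=22·0+1=1
…
a_3=1:  p_3=1·332+155=487,  q_3=1·15+7=22
…
a_6=4:  p_6=4·9607+2280=40708,  q_6=4·434+103=1839
…
a_8=2:  p_8=2·50315+40708=141338,  q_8=2·2273+1839=6385
a_9=7:  p_9=7·141338+50315=1039681,  q_9=7·6385+2273=46968
fundamental: x₁=1039681, y₁=46968  (since 1080936581761 − 490·2205993024 = 1)
(x_2, y_2) = (1039681·1039681 + 490·46968·46968, 1039681·46968 + 46968·1039681) = (2161873163521, 97663474416)

1039681 46968
2161873163521 97663474416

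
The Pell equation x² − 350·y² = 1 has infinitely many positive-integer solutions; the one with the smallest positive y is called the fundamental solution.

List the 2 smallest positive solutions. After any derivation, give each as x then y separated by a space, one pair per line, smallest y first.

[18; 1,2,2,2,1,36] for √350; ℓ=6 ⇒ convergent index 5
i=0: a=18 ⇒ p=18, q=1
i=1: a=1 ⇒ p=19, q=1
…
i=3: a=2 ⇒ p=131, q=7
i=4: a=2 ⇒ p=318, q=17
i=5: a=1 ⇒ p=449, q=24
fundamental: x₁=449, y₁=24  (since 201601 − 350·576 = 1)
(x_2, y_2) = (449·449 + 350·24·24, 449·24 + 24·449) = (403201, 21552)

449 24
403201 21552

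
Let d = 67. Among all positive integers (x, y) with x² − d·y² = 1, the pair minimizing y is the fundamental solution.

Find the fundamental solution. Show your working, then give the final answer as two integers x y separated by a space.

48842 5967

[8; 5,2,1,1,7,1,1,2,5,16] for √67; ℓ=10 ⇒ convergent index 9
a_0=8:  p_0=8·1+0=8,  q_0=8·0+1=1
a_1=5:  p_1=5·8+1=41,  q_1=5·1+0=5
…
a_4=1:  p_4=1·131+90=221,  q_4=1·16+11=27
…
a_6=1:  p_6=1·1678+221=1899,  q_6=1·205+27=232
…
a_8=2:  p_8=2·3577+1899=9053,  q_8=2·437+232=1106
a_9=5:  p_9=5·9053+3577=48842,  q_9=5·1106+437=5967
(x₁, y₁) = (48842, 5967);  48842² − 67·5967² = 1 ✓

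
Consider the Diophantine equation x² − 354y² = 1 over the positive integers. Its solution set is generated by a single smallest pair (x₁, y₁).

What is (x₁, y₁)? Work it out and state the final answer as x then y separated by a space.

√354 = [18; 1,4,2,2,18,2,2,4,1,36, …], period ℓ=10 (even) → k=9
a_0=18:  p_0=18·1+0=18,  q_0=18·0+1=1
a_1=1:  p_1=1·18+1=19,  q_1=1·1+0=1
a_2=4:  p_2=4·19+18=94,  q_2=4·1+1=5
…
a_5=18:  p_5=18·508+207=9351,  q_5=18·27+11=497
a_6=2:  p_6=2·9351+508=19210,  q_6=2·497+27=1021
…
a_8=4:  p_8=4·47771+19210=210294,  q_8=4·2539+1021=11177
a_9=1:  p_9=1·210294+47771=258065,  q_9=1·11177+2539=13716
fundamental: x₁=258065, y₁=13716  (since 66597544225 − 354·188128656 = 1)

258065 13716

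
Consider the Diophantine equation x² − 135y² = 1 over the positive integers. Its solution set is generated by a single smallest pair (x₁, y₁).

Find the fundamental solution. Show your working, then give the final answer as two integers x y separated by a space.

√135 = [11; 1,1,1,1,1,1,1,22, …], period ℓ=8 (even) → k=7
i=0: a=11 ⇒ p=11, q=1
i=1: a=1 ⇒ p=12, q=1
i=2: a=1 ⇒ p=23, q=2
…
i=6: a=1 ⇒ p=151, q=13
i=7: a=1 ⇒ p=244, q=21
fundamental: x₁=244, y₁=21  (since 59536 − 135·441 = 1)

244 21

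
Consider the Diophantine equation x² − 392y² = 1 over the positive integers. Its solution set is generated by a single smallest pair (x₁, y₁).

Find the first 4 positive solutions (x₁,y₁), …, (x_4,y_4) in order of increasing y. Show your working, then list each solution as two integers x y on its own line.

99 5
19601 990
3880899 196015
768398401 38809980

√392 = [19; 1,3,1,38, …], period ℓ=4 (even) → k=3
k=0  a_k=19  p_k/q_k = 19/1
k=1  a_k=1  p_k/q_k = 20/1
k=2  a_k=3  p_k/q_k = 79/4
k=3  a_k=1  p_k/q_k = 99/5
fundamental: x₁=99, y₁=5  (since 9801 − 392·25 = 1)
(99+5√392)^2 = 19601 + 990√392
(99+5√392)^3 = 3880899 + 196015√392
(99+5√392)^4 = 768398401 + 38809980√392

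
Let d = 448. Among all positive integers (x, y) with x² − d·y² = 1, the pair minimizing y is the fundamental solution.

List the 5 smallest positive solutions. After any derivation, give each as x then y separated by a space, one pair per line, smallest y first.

127 6
32257 1524
8193151 387090
2081028097 98319336
528572943487 24972724254

[21; 6,42] for √448; ℓ=2 ⇒ convergent index 1
k=0  a_k=21  p_k/q_k = 21/1
k=1  a_k=6  p_k/q_k = 127/6
fundamental: x₁=127, y₁=6  (since 16129 − 448·36 = 1)
(x_2, y_2) = (127·127 + 448·6·6, 127·6 + 6·127) = (32257, 1524)
(x_3, y_3) = (127·32257 + 448·6·1524, 127·1524 + 6·32257) = (8193151, 387090)
(x_4, y_4) = (127·8193151 + 448·6·387090, 127·387090 + 6·8193151) = (2081028097, 98319336)
(x_5, y_5) = (127·2081028097 + 448·6·98319336, 127·98319336 + 6·2081028097) = (528572943487, 24972724254)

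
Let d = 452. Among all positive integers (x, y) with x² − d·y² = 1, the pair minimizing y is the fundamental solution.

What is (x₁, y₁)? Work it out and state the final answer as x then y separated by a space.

√452 → a₀=21, period (3,1,5,3,10,3,5,1,3,42); ℓ=10 even so k=9
step 0: (21, 1)  from 21·(1,0) + (0,1)
…
step 4: (1552, 73)  from 3·(489,23) + (85,4)
step 5: (16009, 753)  from 10·(1552,73) + (489,23)
…
step 7: (263904, 12413)  from 5·(49579,2332) + (16009,753)
step 8: (313483, 14745)  from 1·(263904,12413) + (49579,2332)
step 9: (1204353, 56648)  from 3·(313483,14745) + (263904,12413)
(x₁, y₁) = (1204353, 56648);  1204353² − 452·56648² = 1 ✓

1204353 56648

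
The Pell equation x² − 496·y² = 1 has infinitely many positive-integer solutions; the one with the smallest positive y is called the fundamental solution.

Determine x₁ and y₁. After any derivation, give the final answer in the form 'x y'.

[22; 3,1,2,4,1,…,1,3,44] for √496; ℓ=16 ⇒ convergent index 15
i=0: a=22 ⇒ p=22, q=1
…
i=3: a=2 ⇒ p=245, q=11
…
i=5: a=1 ⇒ p=1314, q=59
i=6: a=1 ⇒ p=2383, q=107
…
i=8: a=2 ⇒ p=14543, q=653
…
i=10: a=1 ⇒ p=49709, q=2232
…
i=13: a=2 ⇒ p=863293, q=38763
i=14: a=1 ⇒ p=1252502, q=56239
i=15: a=3 ⇒ p=4620799, q=207480
→ (4620799, 207480).  Check: 4620799²=21351783398401, 496·207480²=21351783398400, difference 1.

4620799 207480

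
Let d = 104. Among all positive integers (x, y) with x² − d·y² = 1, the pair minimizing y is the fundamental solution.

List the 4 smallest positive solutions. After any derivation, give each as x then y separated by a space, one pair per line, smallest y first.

51 5
5201 510
530451 52015
54100801 5305020

[10; 5,20] for √104; ℓ=2 ⇒ convergent index 1
i=0: a=10 ⇒ p=10, q=1
i=1: a=5 ⇒ p=51, q=5
→ (51, 5).  Check: 51²=2601, 104·5²=2600, difference 1.
(51+5√104)^2 = 5201 + 510√104
(51+5√104)^3 = 530451 + 52015√104
(51+5√104)^4 = 54100801 + 5305020√104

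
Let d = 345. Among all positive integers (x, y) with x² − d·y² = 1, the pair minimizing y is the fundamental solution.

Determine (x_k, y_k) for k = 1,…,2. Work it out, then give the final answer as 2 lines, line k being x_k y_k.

6761 364
91422241 4922008

d=345: √d = [18; 1,1,2,1,6,1,2,1,1,36] (ℓ=10, even), read p_9/q_9
i=0: a=18 ⇒ p=18, q=1
…
i=2: a=1 ⇒ p=37, q=2
i=3: a=2 ⇒ p=93, q=5
i=4: a=1 ⇒ p=130, q=7
i=5: a=6 ⇒ p=873, q=47
…
i=8: a=1 ⇒ p=3882, q=209
i=9: a=1 ⇒ p=6761, q=364
fundamental: x₁=6761, y₁=364  (since 45711121 − 345·132496 = 1)
(x_2, y_2) = (6761·6761 + 345·364·364, 6761·364 + 364·6761) = (91422241, 4922008)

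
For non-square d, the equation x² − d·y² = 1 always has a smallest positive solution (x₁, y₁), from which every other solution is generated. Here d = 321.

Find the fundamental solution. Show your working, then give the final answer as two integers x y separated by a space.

215 12

d=321: √d = [17; 1,10,1,34] (ℓ=4, even), read p_3/q_3
k=0  a_k=17  p_k/q_k = 17/1
…
k=2  a_k=10  p_k/q_k = 197/11
k=3  a_k=1  p_k/q_k = 215/12
fundamental: x₁=215, y₁=12  (since 46225 − 321·144 = 1)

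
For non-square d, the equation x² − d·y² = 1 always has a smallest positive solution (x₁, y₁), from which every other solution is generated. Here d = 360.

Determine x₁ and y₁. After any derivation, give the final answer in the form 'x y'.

19 1

d=360: √d = [18; 1,36] (ℓ=2, even), read p_1/q_1
a_0=18:  p_0=18·1+0=18,  q_0=18·0+1=1
a_1=1:  p_1=1·18+1=19,  q_1=1·1+0=1
(x₁, y₁) = (19, 1);  19² − 360·1² = 1 ✓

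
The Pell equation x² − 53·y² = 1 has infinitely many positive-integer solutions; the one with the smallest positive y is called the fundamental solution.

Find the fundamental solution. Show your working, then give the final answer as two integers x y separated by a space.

√53 → a₀=7, period (3,1,1,3,14); ℓ=5 odd so k=9
step 0: (7, 1)  from 7·(1,0) + (0,1)
…
step 2: (29, 4)  from 1·(22,3) + (7,1)
…
step 6: (7979, 1096)  from 3·(2599,357) + (182,25)
step 7: (10578, 1453)  from 1·(7979,1096) + (2599,357)
step 8: (18557, 2549)  from 1·(10578,1453) + (7979,1096)
step 9: (66249, 9100)  from 3·(18557,2549) + (10578,1453)
→ (66249, 9100).  Check: 66249²=4388930001, 53·9100²=4388930000, difference 1.

66249 9100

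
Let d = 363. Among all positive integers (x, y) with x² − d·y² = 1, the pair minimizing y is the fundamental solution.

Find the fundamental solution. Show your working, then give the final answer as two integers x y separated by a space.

√363 → a₀=19, period (19,38); ℓ=2 even so k=1
k=0  a_k=19  p_k/q_k = 19/1
k=1  a_k=19  p_k/q_k = 362/19
fundamental: x₁=362, y₁=19  (since 131044 − 363·361 = 1)

362 19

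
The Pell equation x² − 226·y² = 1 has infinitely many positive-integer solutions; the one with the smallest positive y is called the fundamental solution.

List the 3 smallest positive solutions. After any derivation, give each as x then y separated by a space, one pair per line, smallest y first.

√226 = [15; 30, …], period ℓ=1 (odd) → k=1
i=0: a=15 ⇒ p=15, q=1
i=1: a=30 ⇒ p=451, q=30
→ (451, 30).  Check: 451²=203401, 226·30²=203400, difference 1.
n=2: (451,30)∘(451,30) = (451·451+226·30·30, 451·30+30·451) = (406801,27060)
n=3: (406801,27060)∘(451,30) = (451·406801+226·30·27060, 451·27060+30·406801) = (366934051,24408090)

451 30
406801 27060
366934051 24408090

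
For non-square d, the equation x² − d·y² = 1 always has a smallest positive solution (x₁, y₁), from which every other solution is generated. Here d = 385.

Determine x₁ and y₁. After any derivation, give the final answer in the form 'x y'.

[19; 1,1,1,1,1,…,1,1,38] for √385; ℓ=16 ⇒ convergent index 15
step 0: (19, 1)  from 19·(1,0) + (0,1)
…
step 4: (98, 5)  from 1·(59,3) + (39,2)
…
step 6: (569, 29)  from 3·(157,8) + (98,5)
…
step 13: (36280, 1849)  from 1·(23271,1186) + (13009,663)
step 14: (59551, 3035)  from 1·(36280,1849) + (23271,1186)
step 15: (95831, 4884)  from 1·(59551,3035) + (36280,1849)
→ (95831, 4884).  Check: 95831²=9183580561, 385·4884²=9183580560, difference 1.

95831 4884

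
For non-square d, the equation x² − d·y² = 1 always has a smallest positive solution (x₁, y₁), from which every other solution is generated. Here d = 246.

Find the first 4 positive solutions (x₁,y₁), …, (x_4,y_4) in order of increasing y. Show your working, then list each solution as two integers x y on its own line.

88805 5662
15772656049 1005627820
2801381440774085 178609557104538
497553357680112580801 31722843436331366360

d=246: √d = [15; 1,2,5,1,14,1,5,2,1,30] (ℓ=10, even), read p_9/q_9
k=0  a_k=15  p_k/q_k = 15/1
…
k=2  a_k=2  p_k/q_k = 47/3
…
k=5  a_k=14  p_k/q_k = 4423/282
k=6  a_k=1  p_k/q_k = 4721/301
…
k=8  a_k=2  p_k/q_k = 60777/3875
k=9  a_k=1  p_k/q_k = 88805/5662
(x₁, y₁) = (88805, 5662);  88805² − 246·5662² = 1 ✓
k=2:  x_2 = 88805·88805+246·5662·5662 = 15772656049,  y_2 = 88805·5662+5662·88805 = 1005627820
k=3:  x_3 = 88805·15772656049+246·5662·1005627820 = 2801381440774085,  y_3 = 88805·1005627820+5662·15772656049 = 178609557104538
k=4:  x_4 = 88805·2801381440774085+246·5662·178609557104538 = 497553357680112580801,  y_4 = 88805·178609557104538+5662·2801381440774085 = 31722843436331366360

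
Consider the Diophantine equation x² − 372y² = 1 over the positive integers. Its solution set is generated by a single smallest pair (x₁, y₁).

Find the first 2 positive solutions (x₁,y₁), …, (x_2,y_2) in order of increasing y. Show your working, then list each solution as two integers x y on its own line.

12151 630
295293601 15310260

d=372: √d = [19; 3,2,12,2,3,38] (ℓ=6, even), read p_5/q_5
step 0: (19, 1)  from 19·(1,0) + (0,1)
step 1: (58, 3)  from 3·(19,1) + (1,0)
step 2: (135, 7)  from 2·(58,3) + (19,1)
step 3: (1678, 87)  from 12·(135,7) + (58,3)
step 4: (3491, 181)  from 2·(1678,87) + (135,7)
step 5: (12151, 630)  from 3·(3491,181) + (1678,87)
→ (12151, 630).  Check: 12151²=147646801, 372·630²=147646800, difference 1.
(12151+630√372)^2 = 295293601 + 15310260√372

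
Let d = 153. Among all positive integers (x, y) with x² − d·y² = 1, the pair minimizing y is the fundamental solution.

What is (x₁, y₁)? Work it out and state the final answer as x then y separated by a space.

d=153: √d = [12; 2,1,2,2,2,1,2,24] (ℓ=8, even), read p_7/q_7
i=0: a=12 ⇒ p=12, q=1
i=1: a=2 ⇒ p=25, q=2
…
i=6: a=1 ⇒ p=804, q=65
i=7: a=2 ⇒ p=2177, q=176
→ (2177, 176).  Check: 2177²=4739329, 153·176²=4739328, difference 1.

2177 176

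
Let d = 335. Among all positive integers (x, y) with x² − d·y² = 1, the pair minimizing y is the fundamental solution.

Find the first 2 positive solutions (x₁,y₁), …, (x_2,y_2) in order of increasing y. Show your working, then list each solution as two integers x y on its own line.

√335 → a₀=18, period (3,3,3,36); ℓ=4 even so k=3
i=0: a=18 ⇒ p=18, q=1
i=1: a=3 ⇒ p=55, q=3
i=2: a=3 ⇒ p=183, q=10
i=3: a=3 ⇒ p=604, q=33
→ (604, 33).  Check: 604²=364816, 335·33²=364815, difference 1.
(x_2, y_2) = (604·604 + 335·33·33, 604·33 + 33·604) = (729631, 39864)

604 33
729631 39864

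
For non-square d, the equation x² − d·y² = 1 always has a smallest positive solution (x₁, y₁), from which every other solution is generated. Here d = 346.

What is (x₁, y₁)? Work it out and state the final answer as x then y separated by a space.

17299 930

√346 = [18; 1,1,1,1,36, …], period ℓ=5 (odd) → k=9
a_0=18:  p_0=18·1+0=18,  q_0=18·0+1=1
…
a_4=1:  p_4=1·56+37=93,  q_4=1·3+2=5
…
a_8=1:  p_8=1·6901+3497=10398,  q_8=1·371+188=559
a_9=1:  p_9=1·10398+6901=17299,  q_9=1·559+371=930
fundamental: x₁=17299, y₁=930  (since 299255401 − 346·864900 = 1)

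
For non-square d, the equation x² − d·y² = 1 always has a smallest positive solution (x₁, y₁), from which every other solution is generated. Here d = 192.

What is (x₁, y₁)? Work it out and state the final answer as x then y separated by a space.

97 7

d=192: √d = [13; 1,5,1,26] (ℓ=4, even), read p_3/q_3
k=0  a_k=13  p_k/q_k = 13/1
k=1  a_k=1  p_k/q_k = 14/1
k=2  a_k=5  p_k/q_k = 83/6
k=3  a_k=1  p_k/q_k = 97/7
fundamental: x₁=97, y₁=7  (since 9409 − 192·49 = 1)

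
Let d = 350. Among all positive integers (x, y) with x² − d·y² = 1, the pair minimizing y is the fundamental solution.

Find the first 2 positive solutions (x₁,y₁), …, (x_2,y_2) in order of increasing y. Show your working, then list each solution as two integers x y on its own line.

√350 → a₀=18, period (1,2,2,2,1,36); ℓ=6 even so k=5
i=0: a=18 ⇒ p=18, q=1
i=1: a=1 ⇒ p=19, q=1
…
i=4: a=2 ⇒ p=318, q=17
i=5: a=1 ⇒ p=449, q=24
(x₁, y₁) = (449, 24);  449² − 350·24² = 1 ✓
k=2:  x_2 = 449·449+350·24·24 = 403201,  y_2 = 449·24+24·449 = 21552

449 24
403201 21552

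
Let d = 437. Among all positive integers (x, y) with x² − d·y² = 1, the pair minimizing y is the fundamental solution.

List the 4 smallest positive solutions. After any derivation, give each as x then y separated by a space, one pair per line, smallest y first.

4599 220
42301601 2023560
389090121399 18612704660
3578850894326401 171199655439120

[20; 1,9,2,9,1,40] for √437; ℓ=6 ⇒ convergent index 5
i=0: a=20 ⇒ p=20, q=1
…
i=2: a=9 ⇒ p=209, q=10
…
i=4: a=9 ⇒ p=4160, q=199
i=5: a=1 ⇒ p=4599, q=220
fundamental: x₁=4599, y₁=220  (since 21150801 − 437·48400 = 1)
(4599+220√437)^2 = 42301601 + 2023560√437
(4599+220√437)^3 = 389090121399 + 18612704660√437
(4599+220√437)^4 = 3578850894326401 + 171199655439120√437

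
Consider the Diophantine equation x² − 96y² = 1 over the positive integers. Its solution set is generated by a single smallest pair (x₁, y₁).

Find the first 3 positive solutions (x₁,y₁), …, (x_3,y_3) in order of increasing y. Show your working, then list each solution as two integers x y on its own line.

49 5
4801 490
470449 48015

√96 = [9; 1,3,1,18, …], period ℓ=4 (even) → k=3
a_0=9:  p_0=9·1+0=9,  q_0=9·0+1=1
a_1=1:  p_1=1·9+1=10,  q_1=1·1+0=1
a_2=3:  p_2=3·10+9=39,  q_2=3·1+1=4
a_3=1:  p_3=1·39+10=49,  q_3=1·4+1=5
fundamental: x₁=49, y₁=5  (since 2401 − 96·25 = 1)
n=2: (49,5)∘(49,5) = (49·49+96·5·5, 49·5+5·49) = (4801,490)
n=3: (4801,490)∘(49,5) = (49·4801+96·5·490, 49·490+5·4801) = (470449,48015)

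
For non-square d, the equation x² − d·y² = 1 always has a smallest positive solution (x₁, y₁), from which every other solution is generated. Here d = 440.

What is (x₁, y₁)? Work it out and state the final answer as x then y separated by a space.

21 1

d=440: √d = [20; 1,40] (ℓ=2, even), read p_1/q_1
step 0: (20, 1)  from 20·(1,0) + (0,1)
step 1: (21, 1)  from 1·(20,1) + (1,0)
fundamental: x₁=21, y₁=1  (since 441 − 440·1 = 1)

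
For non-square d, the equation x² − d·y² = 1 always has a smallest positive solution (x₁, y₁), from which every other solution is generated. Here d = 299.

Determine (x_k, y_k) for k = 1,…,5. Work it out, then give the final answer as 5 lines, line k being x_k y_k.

415 24
344449 19920
285892255 16533576
237290227201 13722848160
196950602684575 11389947439224

√299 → a₀=17, period (3,2,3,34); ℓ=4 even so k=3
i=0: a=17 ⇒ p=17, q=1
i=1: a=3 ⇒ p=52, q=3
i=2: a=2 ⇒ p=121, q=7
i=3: a=3 ⇒ p=415, q=24
(x₁, y₁) = (415, 24);  415² − 299·24² = 1 ✓
k=2:  x_2 = 415·415+299·24·24 = 344449,  y_2 = 415·24+24·415 = 19920
k=3:  x_3 = 415·344449+299·24·19920 = 285892255,  y_3 = 415·19920+24·344449 = 16533576
k=4:  x_4 = 415·285892255+299·24·16533576 = 237290227201,  y_4 = 415·16533576+24·285892255 = 13722848160
k=5:  x_5 = 415·237290227201+299·24·13722848160 = 196950602684575,  y_5 = 415·13722848160+24·237290227201 = 11389947439224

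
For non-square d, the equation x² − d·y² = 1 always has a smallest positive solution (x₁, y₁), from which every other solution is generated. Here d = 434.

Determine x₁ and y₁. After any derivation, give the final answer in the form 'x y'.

√434 = [20; 1,4,1,40, …], period ℓ=4 (even) → k=3
a_0=20:  p_0=20·1+0=20,  q_0=20·0+1=1
a_1=1:  p_1=1·20+1=21,  q_1=1·1+0=1
a_2=4:  p_2=4·21+20=104,  q_2=4·1+1=5
a_3=1:  p_3=1·104+21=125,  q_3=1·5+1=6
(x₁, y₁) = (125, 6);  125² − 434·6² = 1 ✓

125 6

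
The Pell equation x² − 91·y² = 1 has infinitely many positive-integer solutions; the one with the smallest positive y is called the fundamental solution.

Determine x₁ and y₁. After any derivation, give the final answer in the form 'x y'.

1574 165

d=91: √d = [9; 1,1,5,1,5,1,1,18] (ℓ=8, even), read p_7/q_7
step 0: (9, 1)  from 9·(1,0) + (0,1)
step 1: (10, 1)  from 1·(9,1) + (1,0)
step 2: (19, 2)  from 1·(10,1) + (9,1)
step 3: (105, 11)  from 5·(19,2) + (10,1)
…
step 6: (849, 89)  from 1·(725,76) + (124,13)
step 7: (1574, 165)  from 1·(849,89) + (725,76)
→ (1574, 165).  Check: 1574²=2477476, 91·165²=2477475, difference 1.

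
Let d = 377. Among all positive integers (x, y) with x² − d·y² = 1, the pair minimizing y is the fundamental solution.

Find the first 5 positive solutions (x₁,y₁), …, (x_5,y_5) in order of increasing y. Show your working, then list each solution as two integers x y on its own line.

d=377: √d = [19; 2,2,2,38] (ℓ=4, even), read p_3/q_3
i=0: a=19 ⇒ p=19, q=1
…
i=2: a=2 ⇒ p=97, q=5
i=3: a=2 ⇒ p=233, q=12
→ (233, 12).  Check: 233²=54289, 377·12²=54288, difference 1.
n=2: (233,12)∘(233,12) = (233·233+377·12·12, 233·12+12·233) = (108577,5592)
n=3: (108577,5592)∘(233,12) = (233·108577+377·12·5592, 233·5592+12·108577) = (50596649,2605860)
n=4: (50596649,2605860)∘(233,12) = (233·50596649+377·12·2605860, 233·2605860+12·50596649) = (23577929857,1214325168)
n=5: (23577929857,1214325168)∘(233,12) = (233·23577929857+377·12·1214325168, 233·1214325168+12·23577929857) = (10987264716713,565872922428)

233 12
108577 5592
50596649 2605860
23577929857 1214325168
10987264716713 565872922428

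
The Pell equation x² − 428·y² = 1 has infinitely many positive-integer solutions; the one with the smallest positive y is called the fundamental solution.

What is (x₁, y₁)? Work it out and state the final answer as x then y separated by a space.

1850887 89466

d=428: √d = [20; 1,2,4,1,5,10,5,1,4,2,1,40] (ℓ=12, even), read p_11/q_11
step 0: (20, 1)  from 20·(1,0) + (0,1)
step 1: (21, 1)  from 1·(20,1) + (1,0)
step 2: (62, 3)  from 2·(21,1) + (20,1)
step 3: (269, 13)  from 4·(62,3) + (21,1)
step 4: (331, 16)  from 1·(269,13) + (62,3)
step 5: (1924, 93)  from 5·(331,16) + (269,13)
…
step 9: (577179, 27899)  from 4·(119350,5769) + (99779,4823)
step 10: (1273708, 61567)  from 2·(577179,27899) + (119350,5769)
step 11: (1850887, 89466)  from 1·(1273708,61567) + (577179,27899)
(x₁, y₁) = (1850887, 89466);  1850887² − 428·89466² = 1 ✓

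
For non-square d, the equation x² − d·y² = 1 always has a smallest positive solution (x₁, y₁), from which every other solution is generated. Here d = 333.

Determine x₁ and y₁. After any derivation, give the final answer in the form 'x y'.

√333 = [18; 4,36, …], period ℓ=2 (even) → k=1
i=0: a=18 ⇒ p=18, q=1
i=1: a=4 ⇒ p=73, q=4
(x₁, y₁) = (73, 4);  73² − 333·4² = 1 ✓

73 4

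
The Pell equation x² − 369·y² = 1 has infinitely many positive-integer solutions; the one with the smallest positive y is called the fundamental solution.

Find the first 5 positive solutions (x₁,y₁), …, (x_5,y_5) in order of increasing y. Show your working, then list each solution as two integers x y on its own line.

√369 = [19; 4,1,3,2,7,4,7,2,3,1,4,38, …], period ℓ=12 (even) → k=11
a_0=19:  p_0=19·1+0=19,  q_0=19·0+1=1
…
a_2=1:  p_2=1·77+19=96,  q_2=1·4+1=5
…
a_5=7:  p_5=7·826+365=6147,  q_5=7·43+19=320
…
a_10=1:  p_10=1·1364557+393504=1758061,  q_10=1·71036+20485=91521
a_11=4:  p_11=4·1758061+1364557=8396801,  q_11=4·91521+71036=437120
fundamental: x₁=8396801, y₁=437120  (since 70506267033601 − 369·191073894400 = 1)
n=2: (8396801,437120)∘(8396801,437120) = (8396801·8396801+369·437120·437120, 8396801·437120+437120·8396801) = (141012534067201,7340819306240)
n=3: (141012534067201,7340819306240)∘(8396801,437120) = (8396801·141012534067201+369·437120·7340819306240, 8396801·7340819306240+437120·141012534067201) = (2368108374136006451201,123278797782910239360)
n=4: (2368108374136006451201,123278797782910239360)∘(8396801,437120) = (8396801·2368108374136006451201+369·437120·123278797782910239360, 8396801·123278797782910239360+437120·2368108374136006451201) = (39769069528107045198367948801,2070295065004669620717268480)
n=5: (39769069528107045198367948801,2070295065004669620717268480)∘(8396801,437120) = (8396801·39769069528107045198367948801+369·437120·2070295065004669620717268480, 8396801·2070295065004669620717268480+437120·39769069528107045198367948801) = (667865925565355162349028245713920001,34767711344252426473018978470025600)

8396801 437120
141012534067201 7340819306240
2368108374136006451201 123278797782910239360
39769069528107045198367948801 2070295065004669620717268480
667865925565355162349028245713920001 34767711344252426473018978470025600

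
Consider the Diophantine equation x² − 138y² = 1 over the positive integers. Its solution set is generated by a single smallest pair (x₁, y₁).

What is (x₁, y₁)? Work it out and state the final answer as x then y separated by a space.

47 4

[11; 1,2,1,22] for √138; ℓ=4 ⇒ convergent index 3
step 0: (11, 1)  from 11·(1,0) + (0,1)
step 1: (12, 1)  from 1·(11,1) + (1,0)
step 2: (35, 3)  from 2·(12,1) + (11,1)
step 3: (47, 4)  from 1·(35,3) + (12,1)
fundamental: x₁=47, y₁=4  (since 2209 − 138·16 = 1)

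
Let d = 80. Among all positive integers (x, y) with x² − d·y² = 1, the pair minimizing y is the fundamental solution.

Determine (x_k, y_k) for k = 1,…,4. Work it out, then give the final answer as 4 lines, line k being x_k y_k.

d=80: √d = [8; 1,16] (ℓ=2, even), read p_1/q_1
a_0=8:  p_0=8·1+0=8,  q_0=8·0+1=1
a_1=1:  p_1=1·8+1=9,  q_1=1·1+0=1
fundamental: x₁=9, y₁=1  (since 81 − 80·1 = 1)
k=2:  x_2 = 9·9+80·1·1 = 161,  y_2 = 9·1+1·9 = 18
k=3:  x_3 = 9·161+80·1·18 = 2889,  y_3 = 9·18+1·161 = 323
k=4:  x_4 = 9·2889+80·1·323 = 51841,  y_4 = 9·323+1·2889 = 5796

9 1
161 18
2889 323
51841 5796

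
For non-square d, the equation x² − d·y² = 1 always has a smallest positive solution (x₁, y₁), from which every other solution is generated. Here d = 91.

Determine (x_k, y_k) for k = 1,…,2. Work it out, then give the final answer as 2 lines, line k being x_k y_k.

√91 = [9; 1,1,5,1,5,1,1,18, …], period ℓ=8 (even) → k=7
step 0: (9, 1)  from 9·(1,0) + (0,1)
…
step 2: (19, 2)  from 1·(10,1) + (9,1)
…
step 5: (725, 76)  from 5·(124,13) + (105,11)
step 6: (849, 89)  from 1·(725,76) + (124,13)
step 7: (1574, 165)  from 1·(849,89) + (725,76)
(x₁, y₁) = (1574, 165);  1574² − 91·165² = 1 ✓
(1574+165√91)^2 = 4954951 + 519420√91

1574 165
4954951 519420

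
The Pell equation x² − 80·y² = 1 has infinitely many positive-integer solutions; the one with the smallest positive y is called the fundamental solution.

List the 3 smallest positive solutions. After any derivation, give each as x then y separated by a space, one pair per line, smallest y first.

[8; 1,16] for √80; ℓ=2 ⇒ convergent index 1
a_0=8:  p_0=8·1+0=8,  q_0=8·0+1=1
a_1=1:  p_1=1·8+1=9,  q_1=1·1+0=1
fundamental: x₁=9, y₁=1  (since 81 − 80·1 = 1)
(9+1√80)^2 = 161 + 18√80
(9+1√80)^3 = 2889 + 323√80

9 1
161 18
2889 323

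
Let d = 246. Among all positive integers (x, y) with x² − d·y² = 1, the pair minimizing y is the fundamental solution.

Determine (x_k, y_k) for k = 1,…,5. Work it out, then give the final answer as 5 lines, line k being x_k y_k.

88805 5662
15772656049 1005627820
2801381440774085 178609557104538
497553357680112580801 31722843436331366360
88370451854763414035291525 5634294222548204422095062

[15; 1,2,5,1,14,1,5,2,1,30] for √246; ℓ=10 ⇒ convergent index 9
step 0: (15, 1)  from 15·(1,0) + (0,1)
…
step 3: (251, 16)  from 5·(47,3) + (16,1)
step 4: (298, 19)  from 1·(251,16) + (47,3)
step 5: (4423, 282)  from 14·(298,19) + (251,16)
step 6: (4721, 301)  from 1·(4423,282) + (298,19)
step 7: (28028, 1787)  from 5·(4721,301) + (4423,282)
step 8: (60777, 3875)  from 2·(28028,1787) + (4721,301)
step 9: (88805, 5662)  from 1·(60777,3875) + (28028,1787)
fundamental: x₁=88805, y₁=5662  (since 7886328025 − 246·32058244 = 1)
n=2: (88805,5662)∘(88805,5662) = (88805·88805+246·5662·5662, 88805·5662+5662·88805) = (15772656049,1005627820)
n=3: (15772656049,1005627820)∘(88805,5662) = (88805·15772656049+246·5662·1005627820, 88805·1005627820+5662·15772656049) = (2801381440774085,178609557104538)
n=4: (2801381440774085,178609557104538)∘(88805,5662) = (88805·2801381440774085+246·5662·178609557104538, 88805·178609557104538+5662·2801381440774085) = (497553357680112580801,31722843436331366360)
n=5: (497553357680112580801,31722843436331366360)∘(88805,5662) = (88805·497553357680112580801+246·5662·31722843436331366360, 88805·31722843436331366360+5662·497553357680112580801) = (88370451854763414035291525,5634294222548204422095062)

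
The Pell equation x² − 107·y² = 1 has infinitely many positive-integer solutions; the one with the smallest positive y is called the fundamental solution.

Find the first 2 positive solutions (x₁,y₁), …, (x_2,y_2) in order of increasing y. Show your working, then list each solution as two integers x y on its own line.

[10; 2,1,9,1,2,20] for √107; ℓ=6 ⇒ convergent index 5
step 0: (10, 1)  from 10·(1,0) + (0,1)
step 1: (21, 2)  from 2·(10,1) + (1,0)
step 2: (31, 3)  from 1·(21,2) + (10,1)
step 3: (300, 29)  from 9·(31,3) + (21,2)
step 4: (331, 32)  from 1·(300,29) + (31,3)
step 5: (962, 93)  from 2·(331,32) + (300,29)
→ (962, 93).  Check: 962²=925444, 107·93²=925443, difference 1.
n=2: (962,93)∘(962,93) = (962·962+107·93·93, 962·93+93·962) = (1850887,178932)

962 93
1850887 178932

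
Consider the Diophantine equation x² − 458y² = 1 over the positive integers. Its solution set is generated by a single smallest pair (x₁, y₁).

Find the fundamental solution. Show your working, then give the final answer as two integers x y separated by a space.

22899 1070

√458 = [21; 2,2,42, …], period ℓ=3 (odd) → k=5
a_0=21:  p_0=21·1+0=21,  q_0=21·0+1=1
…
a_3=42:  p_3=42·107+43=4537,  q_3=42·5+2=212
a_4=2:  p_4=2·4537+107=9181,  q_4=2·212+5=429
a_5=2:  p_5=2·9181+4537=22899,  q_5=2·429+212=1070
(x₁, y₁) = (22899, 1070);  22899² − 458·1070² = 1 ✓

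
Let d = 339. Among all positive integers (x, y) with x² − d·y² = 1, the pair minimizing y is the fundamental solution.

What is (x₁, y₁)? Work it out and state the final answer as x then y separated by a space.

d=339: √d = [18; 2,2,2,1,17,1,2,2,2,36] (ℓ=10, even), read p_9/q_9
step 0: (18, 1)  from 18·(1,0) + (0,1)
…
step 2: (92, 5)  from 2·(37,2) + (18,1)
…
step 4: (313, 17)  from 1·(221,12) + (92,5)
…
step 7: (17252, 937)  from 2·(5855,318) + (5542,301)
step 8: (40359, 2192)  from 2·(17252,937) + (5855,318)
step 9: (97970, 5321)  from 2·(40359,2192) + (17252,937)
→ (97970, 5321).  Check: 97970²=9598120900, 339·5321²=9598120899, difference 1.

97970 5321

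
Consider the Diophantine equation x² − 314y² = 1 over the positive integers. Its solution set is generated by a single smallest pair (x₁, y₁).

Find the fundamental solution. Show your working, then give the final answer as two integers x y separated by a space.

√314 → a₀=17, period (1,2,1,1,2,1,34); ℓ=7 odd so k=13
i=0: a=17 ⇒ p=17, q=1
…
i=3: a=1 ⇒ p=71, q=4
i=4: a=1 ⇒ p=124, q=7
i=5: a=2 ⇒ p=319, q=18
…
i=10: a=1 ⇒ p=62853, q=3547
…
i=12: a=2 ⇒ p=282617, q=15949
i=13: a=1 ⇒ p=392499, q=22150
fundamental: x₁=392499, y₁=22150  (since 154055465001 − 314·490622500 = 1)

392499 22150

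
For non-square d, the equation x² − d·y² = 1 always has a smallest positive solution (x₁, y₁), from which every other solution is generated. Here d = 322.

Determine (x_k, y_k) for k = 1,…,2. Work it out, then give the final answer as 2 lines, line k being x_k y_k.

√322 = [17; 1,16,1,34, …], period ℓ=4 (even) → k=3
i=0: a=17 ⇒ p=17, q=1
…
i=2: a=16 ⇒ p=305, q=17
i=3: a=1 ⇒ p=323, q=18
→ (323, 18).  Check: 323²=104329, 322·18²=104328, difference 1.
k=2:  x_2 = 323·323+322·18·18 = 208657,  y_2 = 323·18+18·323 = 11628

323 18
208657 11628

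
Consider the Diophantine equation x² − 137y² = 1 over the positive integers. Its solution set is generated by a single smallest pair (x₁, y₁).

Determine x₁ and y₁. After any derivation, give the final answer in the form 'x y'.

[11; 1,2,2,1,1,2,2,1,22] for √137; ℓ=9 ⇒ convergent index 17
a_0=11:  p_0=11·1+0=11,  q_0=11·0+1=1
a_1=1:  p_1=1·11+1=12,  q_1=1·1+0=1
…
a_3=2:  p_3=2·35+12=82,  q_3=2·3+1=7
…
a_5=1:  p_5=1·117+82=199,  q_5=1·10+7=17
a_6=2:  p_6=2·199+117=515,  q_6=2·17+10=44
a_7=2:  p_7=2·515+199=1229,  q_7=2·44+17=105
a_8=1:  p_8=1·1229+515=1744,  q_8=1·105+44=149
a_9=22:  p_9=22·1744+1229=39597,  q_9=22·149+105=3383
…
a_11=2:  p_11=2·41341+39597=122279,  q_11=2·3532+3383=10447
a_12=2:  p_12=2·122279+41341=285899,  q_12=2·10447+3532=24426
…
a_16=2:  p_16=2·1796332+694077=4286741,  q_16=2·153471+59299=366241
a_17=1:  p_17=1·4286741+1796332=6083073,  q_17=1·366241+153471=519712
→ (6083073, 519712).  Check: 6083073²=37003777123329, 137·519712²=37003777123328, difference 1.

6083073 519712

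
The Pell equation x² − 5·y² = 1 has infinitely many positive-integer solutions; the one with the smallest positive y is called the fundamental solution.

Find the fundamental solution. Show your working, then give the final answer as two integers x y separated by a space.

9 4

√5 → a₀=2, period (4); ℓ=1 odd so k=1
step 0: (2, 1)  from 2·(1,0) + (0,1)
step 1: (9, 4)  from 4·(2,1) + (1,0)
(x₁, y₁) = (9, 4);  9² − 5·4² = 1 ✓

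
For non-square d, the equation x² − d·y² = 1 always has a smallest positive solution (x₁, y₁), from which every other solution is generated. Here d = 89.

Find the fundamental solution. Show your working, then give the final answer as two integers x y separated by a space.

√89 → a₀=9, period (2,3,3,2,18); ℓ=5 odd so k=9
k=0  a_k=9  p_k/q_k = 9/1
k=1  a_k=2  p_k/q_k = 19/2
k=2  a_k=3  p_k/q_k = 66/7
k=3  a_k=3  p_k/q_k = 217/23
k=4  a_k=2  p_k/q_k = 500/53
k=5  a_k=18  p_k/q_k = 9217/977
k=6  a_k=2  p_k/q_k = 18934/2007
k=7  a_k=3  p_k/q_k = 66019/6998
k=8  a_k=3  p_k/q_k = 216991/23001
k=9  a_k=2  p_k/q_k = 500001/53000
(x₁, y₁) = (500001, 53000);  500001² − 89·53000² = 1 ✓

500001 53000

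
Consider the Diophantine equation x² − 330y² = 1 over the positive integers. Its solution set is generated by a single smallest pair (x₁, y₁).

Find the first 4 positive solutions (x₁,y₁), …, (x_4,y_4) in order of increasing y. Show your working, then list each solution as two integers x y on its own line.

√330 = [18; 6,36, …], period ℓ=2 (even) → k=1
step 0: (18, 1)  from 18·(1,0) + (0,1)
step 1: (109, 6)  from 6·(18,1) + (1,0)
fundamental: x₁=109, y₁=6  (since 11881 − 330·36 = 1)
n=2: (109,6)∘(109,6) = (109·109+330·6·6, 109·6+6·109) = (23761,1308)
n=3: (23761,1308)∘(109,6) = (109·23761+330·6·1308, 109·1308+6·23761) = (5179789,285138)
n=4: (5179789,285138)∘(109,6) = (109·5179789+330·6·285138, 109·285138+6·5179789) = (1129170241,62158776)

109 6
23761 1308
5179789 285138
1129170241 62158776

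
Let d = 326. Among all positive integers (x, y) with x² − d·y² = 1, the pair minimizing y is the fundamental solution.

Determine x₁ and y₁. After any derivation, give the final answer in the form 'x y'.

d=326: √d = [18; 18,36] (ℓ=2, even), read p_1/q_1
i=0: a=18 ⇒ p=18, q=1
i=1: a=18 ⇒ p=325, q=18
→ (325, 18).  Check: 325²=105625, 326·18²=105624, difference 1.

325 18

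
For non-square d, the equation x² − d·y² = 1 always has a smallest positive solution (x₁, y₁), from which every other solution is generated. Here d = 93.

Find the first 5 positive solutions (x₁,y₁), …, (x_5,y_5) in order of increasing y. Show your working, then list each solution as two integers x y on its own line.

[9; 1,1,1,4,6,4,1,1,1,18] for √93; ℓ=10 ⇒ convergent index 9
i=0: a=9 ⇒ p=9, q=1
i=1: a=1 ⇒ p=10, q=1
i=2: a=1 ⇒ p=19, q=2
…
i=4: a=4 ⇒ p=135, q=14
i=5: a=6 ⇒ p=839, q=87
i=6: a=4 ⇒ p=3491, q=362
…
i=8: a=1 ⇒ p=7821, q=811
i=9: a=1 ⇒ p=12151, q=1260
→ (12151, 1260).  Check: 12151²=147646801, 93·1260²=147646800, difference 1.
(x_2, y_2) = (12151·12151 + 93·1260·1260, 12151·1260 + 1260·12151) = (295293601, 30620520)
(x_3, y_3) = (12151·295293601 + 93·1260·30620520, 12151·30620520 + 1260·295293601) = (7176225079351, 744139875780)
(x_4, y_4) = (12151·7176225079351 + 93·1260·744139875780, 12151·744139875780 + 1260·7176225079351) = (174396621583094401, 18084087230585040)
(x_5, y_5) = (12151·174396621583094401 + 93·1260·18084087230585040, 12151·18084087230585040 + 1260·174396621583094401) = (4238186690536135053751, 439479487133537766300)

12151 1260
295293601 30620520
7176225079351 744139875780
174396621583094401 18084087230585040
4238186690536135053751 439479487133537766300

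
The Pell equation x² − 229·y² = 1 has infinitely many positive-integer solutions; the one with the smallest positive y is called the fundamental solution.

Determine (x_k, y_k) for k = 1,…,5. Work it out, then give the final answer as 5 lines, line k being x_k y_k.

5848201 386460
68402909872801 4520191516920
800067931842043513801 52869977098885735380
9357916158133073035999171201 618388505879356792878585840
109453949267819191656474935990205001 7232920556944267680961578290412300

√229 = [15; 7,1,1,7,30, …], period ℓ=5 (odd) → k=9
k=0  a_k=15  p_k/q_k = 15/1
…
k=2  a_k=1  p_k/q_k = 121/8
k=3  a_k=1  p_k/q_k = 227/15
k=4  a_k=7  p_k/q_k = 1710/113
k=5  a_k=30  p_k/q_k = 51527/3405
k=6  a_k=7  p_k/q_k = 362399/23948
…
k=8  a_k=1  p_k/q_k = 776325/51301
k=9  a_k=7  p_k/q_k = 5848201/386460
→ (5848201, 386460).  Check: 5848201²=34201454936401, 229·386460²=34201454936400, difference 1.
(x_2, y_2) = (5848201·5848201 + 229·386460·386460, 5848201·386460 + 386460·5848201) = (68402909872801, 4520191516920)
(x_3, y_3) = (5848201·68402909872801 + 229·386460·4520191516920, 5848201·4520191516920 + 386460·68402909872801) = (800067931842043513801, 52869977098885735380)
(x_4, y_4) = (5848201·800067931842043513801 + 229·386460·52869977098885735380, 5848201·52869977098885735380 + 386460·800067931842043513801) = (9357916158133073035999171201, 618388505879356792878585840)
(x_5, y_5) = (5848201·9357916158133073035999171201 + 229·386460·618388505879356792878585840, 5848201·618388505879356792878585840 + 386460·9357916158133073035999171201) = (109453949267819191656474935990205001, 7232920556944267680961578290412300)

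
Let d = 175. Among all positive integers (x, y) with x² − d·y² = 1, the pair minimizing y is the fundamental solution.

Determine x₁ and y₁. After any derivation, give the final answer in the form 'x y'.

2024 153

d=175: √d = [13; 4,2,1,2,4,26] (ℓ=6, even), read p_5/q_5
a_0=13:  p_0=13·1+0=13,  q_0=13·0+1=1
a_1=4:  p_1=4·13+1=53,  q_1=4·1+0=4
a_2=2:  p_2=2·53+13=119,  q_2=2·4+1=9
a_3=1:  p_3=1·119+53=172,  q_3=1·9+4=13
a_4=2:  p_4=2·172+119=463,  q_4=2·13+9=35
a_5=4:  p_5=4·463+172=2024,  q_5=4·35+13=153
→ (2024, 153).  Check: 2024²=4096576, 175·153²=4096575, difference 1.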